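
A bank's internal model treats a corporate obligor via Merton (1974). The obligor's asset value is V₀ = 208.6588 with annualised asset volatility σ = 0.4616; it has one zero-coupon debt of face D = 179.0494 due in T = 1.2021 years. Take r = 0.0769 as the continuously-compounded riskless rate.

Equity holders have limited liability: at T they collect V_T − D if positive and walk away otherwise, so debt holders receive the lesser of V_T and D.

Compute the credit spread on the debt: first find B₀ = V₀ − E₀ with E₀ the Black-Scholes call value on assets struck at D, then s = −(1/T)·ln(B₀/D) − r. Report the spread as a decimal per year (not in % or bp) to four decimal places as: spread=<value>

spread=0.1007

d₁ = [ln(V₀/D) + (r + σ²/2)T] / (σ√T)
   = [ln(208.6588/179.0494) + (0.0769 + 0.5·0.4616²)·1.2021] / (0.4616·√1.2021)
   = [0.153039 + 0.220510] / 0.506100 = 0.738093
d₂ = d₁ − σ√T = 0.738093 − 0.506100 = 0.231993
N(d₁) = 0.769771,  N(d₂) = 0.591728,  e^(−rT) = 0.911703
E₀ = V₀·N(d₁) − D·e^(−rT)·N(d₂)
   = 208.6588·0.769771 − 179.0494·0.911703·0.591728 = 64.025880
B₀ = V₀ − E₀ = 208.6588 − 64.025880 = 144.632920
spread = −(1/T)·ln(B₀/D) − r = −(1/1.2021)·ln(144.632920/179.0494) − 0.0769 = 0.10067491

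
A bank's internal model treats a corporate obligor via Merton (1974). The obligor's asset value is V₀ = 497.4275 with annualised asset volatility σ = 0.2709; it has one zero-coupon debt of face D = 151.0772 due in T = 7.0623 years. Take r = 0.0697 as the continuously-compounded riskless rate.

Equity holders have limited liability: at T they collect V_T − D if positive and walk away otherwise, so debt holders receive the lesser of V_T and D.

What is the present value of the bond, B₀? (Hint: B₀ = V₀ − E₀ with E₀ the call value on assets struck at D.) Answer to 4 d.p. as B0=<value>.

d₁ = [ln(V₀/D) + (r + σ²/2)T] / (σ√T)
   = [ln(497.4275/151.0772) + (0.0697 + 0.5·0.2709²)·7.0623] / (0.2709·√7.0623)
   = [1.191659 + 0.751382] / 0.719916 = 2.698981
d₂ = d₁ − σ√T = 2.698981 − 0.719916 = 1.979065
N(d₁) = 0.996522,  N(d₂) = 0.976096,  e^(−rT) = 0.611254
E₀ = V₀·N(d₁) − D·e^(−rT)·N(d₂)
   = 497.4275·0.996522 − 151.0772·0.611254·0.976096 = 405.558551
B₀ = V₀ − E₀ = 497.4275 − 405.558551 = 91.868949

B0=91.8689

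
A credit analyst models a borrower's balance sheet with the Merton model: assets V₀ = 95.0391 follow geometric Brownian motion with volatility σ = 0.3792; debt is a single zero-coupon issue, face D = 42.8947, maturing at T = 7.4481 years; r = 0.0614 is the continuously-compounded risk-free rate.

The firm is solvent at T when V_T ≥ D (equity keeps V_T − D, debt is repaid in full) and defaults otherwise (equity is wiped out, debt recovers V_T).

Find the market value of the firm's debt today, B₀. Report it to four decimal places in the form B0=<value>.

B0=24.5145

d₁ = [ln(V₀/D) + (r + σ²/2)T] / (σ√T)
   = [ln(95.0391/42.8947) + (0.0614 + 0.5·0.3792²)·7.4481] / (0.3792·√7.4481)
   = [0.795540 + 0.992804] / 1.034883 = 1.728065
d₂ = d₁ − σ√T = 1.728065 − 1.034883 = 0.693182
N(d₁) = 0.958012,  N(d₂) = 0.755902,  e^(−rT) = 0.632982
E₀ = V₀·N(d₁) − D·e^(−rT)·N(d₂)
   = 95.0391·0.958012 − 42.8947·0.632982·0.755902 = 70.524631
B₀ = V₀ − E₀ = 95.0391 − 70.524631 = 24.514469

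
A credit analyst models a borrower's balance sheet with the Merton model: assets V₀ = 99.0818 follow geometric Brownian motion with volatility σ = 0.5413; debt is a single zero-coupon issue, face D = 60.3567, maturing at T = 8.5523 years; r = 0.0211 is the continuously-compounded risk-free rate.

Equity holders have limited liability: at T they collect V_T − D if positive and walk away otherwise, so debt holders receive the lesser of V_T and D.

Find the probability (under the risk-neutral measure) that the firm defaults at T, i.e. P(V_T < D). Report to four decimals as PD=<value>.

d₁ = [ln(V₀/D) + (r + σ²/2)T] / (σ√T)
   = [ln(99.0818/60.3567) + (0.0211 + 0.5·0.5413²)·8.5523] / (0.5413·√8.5523)
   = [0.495674 + 1.433390] / 1.582995 = 1.218617
d₂ = d₁ − σ√T = 1.218617 − 1.582995 = -0.364378
risk-neutral PD = N(−d₂) = N(0.364378) = 0.642212

PD=0.6422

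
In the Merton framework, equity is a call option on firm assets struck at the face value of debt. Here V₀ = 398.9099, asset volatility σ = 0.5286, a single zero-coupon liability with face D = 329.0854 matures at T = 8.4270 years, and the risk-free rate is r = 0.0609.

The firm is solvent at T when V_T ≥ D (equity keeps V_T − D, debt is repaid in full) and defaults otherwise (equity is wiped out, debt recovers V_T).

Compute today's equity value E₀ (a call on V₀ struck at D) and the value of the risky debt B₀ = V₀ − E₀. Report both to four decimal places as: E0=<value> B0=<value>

E0=280.3625 B0=118.5474

d₁ = [ln(V₀/D) + (r + σ²/2)T] / (σ√T)
   = [ln(398.9099/329.0854) + (0.0609 + 0.5·0.5286²)·8.4270] / (0.5286·√8.4270)
   = [0.192418 + 1.690532] / 1.534489 = 1.227086
d₂ = d₁ − σ√T = 1.227086 − 1.534489 = -0.307402
N(d₁) = 0.890105,  N(d₂) = 0.379269,  e^(−rT) = 0.598574
E₀ = V₀·N(d₁) − D·e^(−rT)·N(d₂)
   = 398.9099·0.890105 − 329.0854·0.598574·0.379269 = 280.362530
B₀ = V₀ − E₀ = 398.9099 − 280.362530 = 118.547370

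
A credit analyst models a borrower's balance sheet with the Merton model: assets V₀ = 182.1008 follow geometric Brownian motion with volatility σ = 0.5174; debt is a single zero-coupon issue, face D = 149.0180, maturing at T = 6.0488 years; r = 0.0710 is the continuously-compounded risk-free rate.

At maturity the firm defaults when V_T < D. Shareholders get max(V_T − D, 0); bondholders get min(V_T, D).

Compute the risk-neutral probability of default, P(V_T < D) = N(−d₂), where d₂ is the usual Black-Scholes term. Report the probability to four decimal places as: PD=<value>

d₁ = [ln(V₀/D) + (r + σ²/2)T] / (σ√T)
   = [ln(182.1008/149.0180) + (0.0710 + 0.5·0.5174²)·6.0488] / (0.5174·√6.0488)
   = [0.200493 + 1.239105] / 1.272510 = 1.131307
d₂ = d₁ − σ√T = 1.131307 − 1.272510 = -0.141203
risk-neutral PD = N(−d₂) = N(0.141203) = 0.556145

PD=0.5561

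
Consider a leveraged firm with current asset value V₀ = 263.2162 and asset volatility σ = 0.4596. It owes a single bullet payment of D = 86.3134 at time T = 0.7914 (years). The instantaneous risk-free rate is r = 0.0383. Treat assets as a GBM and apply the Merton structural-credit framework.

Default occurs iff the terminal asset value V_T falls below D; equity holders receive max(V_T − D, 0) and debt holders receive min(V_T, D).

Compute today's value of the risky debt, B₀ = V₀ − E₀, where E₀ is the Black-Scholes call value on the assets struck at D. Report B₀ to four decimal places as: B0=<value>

B0=83.6912

d₁ = [ln(V₀/D) + (r + σ²/2)T] / (σ√T)
   = [ln(263.2162/86.3134) + (0.0383 + 0.5·0.4596²)·0.7914] / (0.4596·√0.7914)
   = [1.114991 + 0.113895] / 0.408863 = 3.005617
d₂ = d₁ − σ√T = 3.005617 − 0.408863 = 2.596753
N(d₁) = 0.998675,  N(d₂) = 0.995295,  e^(−rT) = 0.970144
E₀ = V₀·N(d₁) − D·e^(−rT)·N(d₂)
   = 263.2162·0.998675 − 86.3134·0.970144·0.995295 = 179.524962
B₀ = V₀ − E₀ = 263.2162 − 179.524962 = 83.691238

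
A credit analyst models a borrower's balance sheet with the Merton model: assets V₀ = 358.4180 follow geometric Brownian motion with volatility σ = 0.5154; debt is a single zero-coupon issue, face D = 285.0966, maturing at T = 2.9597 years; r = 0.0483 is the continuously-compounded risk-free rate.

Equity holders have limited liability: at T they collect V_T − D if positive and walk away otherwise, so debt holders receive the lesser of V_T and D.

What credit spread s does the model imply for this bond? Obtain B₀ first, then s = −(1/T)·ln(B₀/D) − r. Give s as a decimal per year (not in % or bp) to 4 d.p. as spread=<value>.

spread=0.0874

d₁ = [ln(V₀/D) + (r + σ²/2)T] / (σ√T)
   = [ln(358.4180/285.0966) + (0.0483 + 0.5·0.5154²)·2.9597] / (0.5154·√2.9597)
   = [0.228872 + 0.536057] / 0.886683 = 0.862686
d₂ = d₁ − σ√T = 0.862686 − 0.886683 = -0.023997
N(d₁) = 0.805845,  N(d₂) = 0.490427,  e^(−rT) = 0.866794
E₀ = V₀·N(d₁) − D·e^(−rT)·N(d₂)
   = 358.4180·0.805845 − 285.0966·0.866794·0.490427 = 167.634799
B₀ = V₀ − E₀ = 358.4180 − 167.634799 = 190.783201
spread = −(1/T)·ln(B₀/D) − r = −(1/2.9597)·ln(190.783201/285.0966) − 0.0483 = 0.08741996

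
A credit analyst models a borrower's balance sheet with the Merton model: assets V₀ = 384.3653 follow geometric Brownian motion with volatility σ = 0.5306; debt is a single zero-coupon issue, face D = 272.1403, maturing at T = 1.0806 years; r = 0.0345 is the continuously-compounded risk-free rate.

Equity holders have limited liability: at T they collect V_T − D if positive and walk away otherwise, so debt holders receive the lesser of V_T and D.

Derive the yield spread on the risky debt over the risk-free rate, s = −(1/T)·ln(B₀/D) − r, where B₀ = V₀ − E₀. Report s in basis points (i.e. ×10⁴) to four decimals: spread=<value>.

d₁ = [ln(V₀/D) + (r + σ²/2)T] / (σ√T)
   = [ln(384.3653/272.1403) + (0.0345 + 0.5·0.5306²)·1.0806] / (0.5306·√1.0806)
   = [0.345276 + 0.189395] / 0.551569 = 0.969363
d₂ = d₁ − σ√T = 0.969363 − 0.551569 = 0.417794
N(d₁) = 0.833818,  N(d₂) = 0.661951,  e^(−rT) = 0.963406
E₀ = V₀·N(d₁) − D·e^(−rT)·N(d₂)
   = 384.3653·0.833818 − 272.1403·0.963406·0.661951 = 146.939325
B₀ = V₀ − E₀ = 384.3653 − 146.939325 = 237.425975
spread = −(1/T)·ln(B₀/D) − r = −(1/1.0806)·ln(237.425975/272.1403) − 0.0345 = 0.09178341
in basis points: 0.09178341 × 10⁴ = 917.8341 bp

spread=917.8341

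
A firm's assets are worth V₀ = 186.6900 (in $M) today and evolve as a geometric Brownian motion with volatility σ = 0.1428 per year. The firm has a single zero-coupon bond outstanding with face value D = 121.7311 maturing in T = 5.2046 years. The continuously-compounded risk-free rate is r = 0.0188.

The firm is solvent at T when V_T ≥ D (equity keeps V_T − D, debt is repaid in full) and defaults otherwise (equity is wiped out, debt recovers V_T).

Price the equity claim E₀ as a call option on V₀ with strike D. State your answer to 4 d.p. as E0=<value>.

E0=77.3495

d₁ = [ln(V₀/D) + (r + σ²/2)T] / (σ√T)
   = [ln(186.6900/121.7311) + (0.0188 + 0.5·0.1428²)·5.2046] / (0.1428·√5.2046)
   = [0.427635 + 0.150912] / 0.325778 = 1.775893
d₂ = d₁ − σ√T = 1.775893 − 0.325778 = 1.450115
N(d₁) = 0.962125,  N(d₂) = 0.926487,  e^(−rT) = 0.906788
E₀ = V₀·N(d₁) − D·e^(−rT)·N(d₂)
   = 186.6900·0.962125 − 121.7311·0.906788·0.926487 = 77.349460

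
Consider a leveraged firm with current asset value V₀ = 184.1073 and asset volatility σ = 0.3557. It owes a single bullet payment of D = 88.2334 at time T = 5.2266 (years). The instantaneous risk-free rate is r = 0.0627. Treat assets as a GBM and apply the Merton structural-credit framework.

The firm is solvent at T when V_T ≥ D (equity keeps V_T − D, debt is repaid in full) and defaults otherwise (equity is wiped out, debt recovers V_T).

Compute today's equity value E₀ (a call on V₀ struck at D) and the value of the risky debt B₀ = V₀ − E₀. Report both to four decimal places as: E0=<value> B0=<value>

E0=124.2520 B0=59.8553

d₁ = [ln(V₀/D) + (r + σ²/2)T] / (σ√T)
   = [ln(184.1073/88.2334) + (0.0627 + 0.5·0.3557²)·5.2266] / (0.3557·√5.2266)
   = [0.735533 + 0.658349] / 0.813193 = 1.714086
d₂ = d₁ − σ√T = 1.714086 − 0.813193 = 0.900893
N(d₁) = 0.956744,  N(d₂) = 0.816177,  e^(−rT) = 0.720574
E₀ = V₀·N(d₁) − D·e^(−rT)·N(d₂)
   = 184.1073·0.956744 − 88.2334·0.720574·0.816177 = 124.252006
B₀ = V₀ − E₀ = 184.1073 − 124.252006 = 59.855294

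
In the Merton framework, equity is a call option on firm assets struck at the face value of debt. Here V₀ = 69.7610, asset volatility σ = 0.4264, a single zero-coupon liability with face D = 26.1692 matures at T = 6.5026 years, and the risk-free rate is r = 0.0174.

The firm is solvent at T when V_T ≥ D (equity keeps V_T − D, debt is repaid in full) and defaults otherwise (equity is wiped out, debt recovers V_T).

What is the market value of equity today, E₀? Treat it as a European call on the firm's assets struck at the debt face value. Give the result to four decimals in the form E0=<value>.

d₁ = [ln(V₀/D) + (r + σ²/2)T] / (σ√T)
   = [ln(69.7610/26.1692) + (0.0174 + 0.5·0.4264²)·6.5026] / (0.4264·√6.5026)
   = [0.980492 + 0.704287] / 1.087328 = 1.549466
d₂ = d₁ − σ√T = 1.549466 − 1.087328 = 0.462138
N(d₁) = 0.939365,  N(d₂) = 0.678009,  e^(−rT) = 0.893021
E₀ = V₀·N(d₁) − D·e^(−rT)·N(d₂)
   = 69.7610·0.939365 − 26.1692·0.893021·0.678009 = 49.686229

E0=49.6862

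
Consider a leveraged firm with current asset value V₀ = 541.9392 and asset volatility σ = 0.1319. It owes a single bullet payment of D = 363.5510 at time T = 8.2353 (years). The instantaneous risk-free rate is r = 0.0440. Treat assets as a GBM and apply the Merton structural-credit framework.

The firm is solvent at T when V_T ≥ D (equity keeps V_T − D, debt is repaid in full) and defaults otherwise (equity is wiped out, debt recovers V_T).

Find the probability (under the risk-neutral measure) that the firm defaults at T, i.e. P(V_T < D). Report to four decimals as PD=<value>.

PD=0.0342

d₁ = [ln(V₀/D) + (r + σ²/2)T] / (σ√T)
   = [ln(541.9392/363.5510) + (0.0440 + 0.5·0.1319²)·8.2353] / (0.1319·√8.2353)
   = [0.399234 + 0.433990] / 0.378516 = 2.201292
d₂ = d₁ − σ√T = 2.201292 − 0.378516 = 1.822776
risk-neutral PD = N(−d₂) = N(-1.822776) = 0.034169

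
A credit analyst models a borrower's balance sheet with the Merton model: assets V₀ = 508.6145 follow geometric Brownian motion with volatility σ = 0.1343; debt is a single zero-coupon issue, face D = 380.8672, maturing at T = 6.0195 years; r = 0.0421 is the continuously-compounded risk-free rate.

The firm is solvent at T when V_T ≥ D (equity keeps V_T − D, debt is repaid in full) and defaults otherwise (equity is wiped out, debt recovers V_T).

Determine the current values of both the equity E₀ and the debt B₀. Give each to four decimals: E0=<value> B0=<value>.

E0=215.6373 B0=292.9772

d₁ = [ln(V₀/D) + (r + σ²/2)T] / (σ√T)
   = [ln(508.6145/380.8672) + (0.0421 + 0.5·0.1343²)·6.0195] / (0.1343·√6.0195)
   = [0.289240 + 0.307706] / 0.329501 = 1.811669
d₂ = d₁ − σ√T = 1.811669 − 0.329501 = 1.482168
N(d₁) = 0.964981,  N(d₂) = 0.930852,  e^(−rT) = 0.776141
E₀ = V₀·N(d₁) − D·e^(−rT)·N(d₂)
   = 508.6145·0.964981 − 380.8672·0.776141·0.930852 = 215.637343
B₀ = V₀ − E₀ = 508.6145 − 215.637343 = 292.977157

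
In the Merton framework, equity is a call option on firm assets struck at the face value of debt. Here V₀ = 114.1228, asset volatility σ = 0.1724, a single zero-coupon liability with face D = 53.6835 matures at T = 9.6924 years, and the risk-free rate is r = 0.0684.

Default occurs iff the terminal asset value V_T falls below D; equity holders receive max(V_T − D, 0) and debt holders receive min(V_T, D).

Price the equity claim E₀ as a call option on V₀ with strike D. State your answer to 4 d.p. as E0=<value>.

E0=86.4961

d₁ = [ln(V₀/D) + (r + σ²/2)T] / (σ√T)
   = [ln(114.1228/53.6835) + (0.0684 + 0.5·0.1724²)·9.6924] / (0.1724·√9.6924)
   = [0.754169 + 0.806998] / 0.536726 = 2.908684
d₂ = d₁ − σ√T = 2.908684 − 0.536726 = 2.371957
N(d₁) = 0.998185,  N(d₂) = 0.991153,  e^(−rT) = 0.515324
E₀ = V₀·N(d₁) − D·e^(−rT)·N(d₂)
   = 114.1228·0.998185 − 53.6835·0.515324·0.991153 = 86.496066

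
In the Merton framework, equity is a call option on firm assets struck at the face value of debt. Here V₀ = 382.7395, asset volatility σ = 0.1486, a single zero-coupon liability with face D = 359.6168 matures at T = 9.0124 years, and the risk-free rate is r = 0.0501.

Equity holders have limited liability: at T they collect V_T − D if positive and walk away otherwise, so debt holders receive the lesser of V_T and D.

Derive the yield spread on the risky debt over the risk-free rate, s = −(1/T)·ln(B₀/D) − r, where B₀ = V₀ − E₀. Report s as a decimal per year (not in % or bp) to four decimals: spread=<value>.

spread=0.0040

d₁ = [ln(V₀/D) + (r + σ²/2)T] / (σ√T)
   = [ln(382.7395/359.6168) + (0.0501 + 0.5·0.1486²)·9.0124] / (0.1486·√9.0124)
   = [0.062316 + 0.551027] / 0.446107 = 1.374878
d₂ = d₁ − σ√T = 1.374878 − 0.446107 = 0.928771
N(d₁) = 0.915415,  N(d₂) = 0.823496,  e^(−rT) = 0.636659
E₀ = V₀·N(d₁) − D·e^(−rT)·N(d₂)
   = 382.7395·0.915415 − 359.6168·0.636659·0.823496 = 161.823518
B₀ = V₀ − E₀ = 382.7395 − 161.823518 = 220.915982
spread = −(1/T)·ln(B₀/D) − r = −(1/9.0124)·ln(220.915982/359.6168) − 0.0501 = 0.00396513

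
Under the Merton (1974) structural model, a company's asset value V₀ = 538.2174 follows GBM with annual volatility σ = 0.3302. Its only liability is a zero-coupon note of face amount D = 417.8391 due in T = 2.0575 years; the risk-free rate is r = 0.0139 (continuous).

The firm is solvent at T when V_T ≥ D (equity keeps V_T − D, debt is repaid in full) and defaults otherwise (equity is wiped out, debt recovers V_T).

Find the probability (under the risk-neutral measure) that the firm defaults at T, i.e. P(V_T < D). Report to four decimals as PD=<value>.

d₁ = [ln(V₀/D) + (r + σ²/2)T] / (σ√T)
   = [ln(538.2174/417.8391) + (0.0139 + 0.5·0.3302²)·2.0575] / (0.3302·√2.0575)
   = [0.253166 + 0.140766] / 0.473638 = 0.831715
d₂ = d₁ − σ√T = 0.831715 − 0.473638 = 0.358076
risk-neutral PD = N(−d₂) = N(-0.358076) = 0.360143

PD=0.3601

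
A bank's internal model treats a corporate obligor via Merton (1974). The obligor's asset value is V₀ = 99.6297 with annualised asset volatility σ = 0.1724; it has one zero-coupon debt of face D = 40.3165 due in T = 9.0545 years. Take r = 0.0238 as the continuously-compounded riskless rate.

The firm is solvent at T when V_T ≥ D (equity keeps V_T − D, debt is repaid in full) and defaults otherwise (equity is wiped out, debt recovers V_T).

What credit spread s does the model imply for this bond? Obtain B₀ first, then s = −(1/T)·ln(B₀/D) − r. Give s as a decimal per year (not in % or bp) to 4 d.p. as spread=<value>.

d₁ = [ln(V₀/D) + (r + σ²/2)T] / (σ√T)
   = [ln(99.6297/40.3165) + (0.0238 + 0.5·0.1724²)·9.0545] / (0.1724·√9.0545)
   = [0.904699 + 0.350055] / 0.518764 = 2.418740
d₂ = d₁ − σ√T = 2.418740 − 0.518764 = 1.899977
N(d₁) = 0.992213,  N(d₂) = 0.971282,  e^(−rT) = 0.806141
E₀ = V₀·N(d₁) − D·e^(−rT)·N(d₂)
   = 99.6297·0.992213 − 40.3165·0.806141·0.971282 = 67.286458
B₀ = V₀ − E₀ = 99.6297 − 67.286458 = 32.343242
spread = −(1/T)·ln(B₀/D) − r = −(1/9.0545)·ln(32.343242/40.3165) − 0.0238 = 0.00053660

spread=0.0005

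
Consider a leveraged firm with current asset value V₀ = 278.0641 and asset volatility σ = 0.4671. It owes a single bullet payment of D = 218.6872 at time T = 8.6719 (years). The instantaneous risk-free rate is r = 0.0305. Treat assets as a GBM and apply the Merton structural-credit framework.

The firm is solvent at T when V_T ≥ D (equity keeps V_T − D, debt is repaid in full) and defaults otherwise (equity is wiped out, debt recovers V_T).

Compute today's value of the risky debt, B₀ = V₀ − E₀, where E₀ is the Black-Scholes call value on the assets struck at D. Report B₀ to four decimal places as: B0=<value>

d₁ = [ln(V₀/D) + (r + σ²/2)T] / (σ√T)
   = [ln(278.0641/218.6872) + (0.0305 + 0.5·0.4671²)·8.6719] / (0.4671·√8.6719)
   = [0.240209 + 1.210521] / 1.375520 = 1.054677
d₂ = d₁ − σ√T = 1.054677 − 1.375520 = -0.320843
N(d₁) = 0.854214,  N(d₂) = 0.374165,  e^(−rT) = 0.767595
E₀ = V₀·N(d₁) − D·e^(−rT)·N(d₂)
   = 278.0641·0.854214 − 218.6872·0.767595·0.374165 = 174.717629
B₀ = V₀ − E₀ = 278.0641 − 174.717629 = 103.346471

B0=103.3465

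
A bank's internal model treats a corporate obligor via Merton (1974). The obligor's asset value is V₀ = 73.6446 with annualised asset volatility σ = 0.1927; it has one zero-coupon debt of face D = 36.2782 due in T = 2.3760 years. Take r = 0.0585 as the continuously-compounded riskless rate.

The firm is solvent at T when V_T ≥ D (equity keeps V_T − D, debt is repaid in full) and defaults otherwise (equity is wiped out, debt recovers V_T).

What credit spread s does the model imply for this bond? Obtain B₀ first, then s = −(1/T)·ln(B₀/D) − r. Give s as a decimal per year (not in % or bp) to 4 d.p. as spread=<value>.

d₁ = [ln(V₀/D) + (r + σ²/2)T] / (σ√T)
   = [ln(73.6446/36.2782) + (0.0585 + 0.5·0.1927²)·2.3760] / (0.1927·√2.3760)
   = [0.708034 + 0.183110] / 0.297033 = 3.000150
d₂ = d₁ − σ√T = 3.000150 − 0.297033 = 2.703117
N(d₁) = 0.998651,  N(d₂) = 0.996565,  e^(−rT) = 0.870232
E₀ = V₀·N(d₁) − D·e^(−rT)·N(d₂)
   = 73.6446·0.998651 − 36.2782·0.870232·0.996565 = 42.083236
B₀ = V₀ − E₀ = 73.6446 − 42.083236 = 31.561364
spread = −(1/T)·ln(B₀/D) − r = −(1/2.3760)·ln(31.561364/36.2782) − 0.0585 = 0.00012092

spread=0.0001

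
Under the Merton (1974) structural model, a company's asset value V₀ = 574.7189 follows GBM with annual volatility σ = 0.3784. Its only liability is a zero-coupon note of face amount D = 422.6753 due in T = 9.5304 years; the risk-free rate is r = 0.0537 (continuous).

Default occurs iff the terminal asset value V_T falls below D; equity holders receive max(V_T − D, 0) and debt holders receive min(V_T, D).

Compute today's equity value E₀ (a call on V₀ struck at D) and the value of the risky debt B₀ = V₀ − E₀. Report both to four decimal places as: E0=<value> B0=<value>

E0=379.1309 B0=195.5880

d₁ = [ln(V₀/D) + (r + σ²/2)T] / (σ√T)
   = [ln(574.7189/422.6753) + (0.0537 + 0.5·0.3784²)·9.5304] / (0.3784·√9.5304)
   = [0.307277 + 1.194095] / 1.168172 = 1.285232
d₂ = d₁ − σ√T = 1.285232 − 1.168172 = 0.117060
N(d₁) = 0.900644,  N(d₂) = 0.546594,  e^(−rT) = 0.599426
E₀ = V₀·N(d₁) − D·e^(−rT)·N(d₂)
   = 574.7189·0.900644 − 422.6753·0.599426·0.546594 = 379.130894
B₀ = V₀ − E₀ = 574.7189 − 379.130894 = 195.588006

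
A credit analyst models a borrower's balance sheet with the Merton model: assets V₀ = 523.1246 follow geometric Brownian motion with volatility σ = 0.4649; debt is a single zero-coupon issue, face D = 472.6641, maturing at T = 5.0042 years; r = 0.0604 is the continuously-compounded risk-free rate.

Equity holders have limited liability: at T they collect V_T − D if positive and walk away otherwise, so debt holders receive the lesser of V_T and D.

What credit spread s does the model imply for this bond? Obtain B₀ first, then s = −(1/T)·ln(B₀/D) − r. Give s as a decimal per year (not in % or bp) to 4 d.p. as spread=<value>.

spread=0.0657

d₁ = [ln(V₀/D) + (r + σ²/2)T] / (σ√T)
   = [ln(523.1246/472.6641) + (0.0604 + 0.5·0.4649²)·5.0042] / (0.4649·√5.0042)
   = [0.101435 + 0.843038] / 1.039985 = 0.908160
d₂ = d₁ − σ√T = 0.908160 − 1.039985 = -0.131825
N(d₁) = 0.818103,  N(d₂) = 0.447562,  e^(−rT) = 0.739151
E₀ = V₀·N(d₁) − D·e^(−rT)·N(d₂)
   = 523.1246·0.818103 − 472.6641·0.739151·0.447562 = 271.605343
B₀ = V₀ − E₀ = 523.1246 − 271.605343 = 251.519257
spread = −(1/T)·ln(B₀/D) − r = −(1/5.0042)·ln(251.519257/472.6641) − 0.0604 = 0.06566719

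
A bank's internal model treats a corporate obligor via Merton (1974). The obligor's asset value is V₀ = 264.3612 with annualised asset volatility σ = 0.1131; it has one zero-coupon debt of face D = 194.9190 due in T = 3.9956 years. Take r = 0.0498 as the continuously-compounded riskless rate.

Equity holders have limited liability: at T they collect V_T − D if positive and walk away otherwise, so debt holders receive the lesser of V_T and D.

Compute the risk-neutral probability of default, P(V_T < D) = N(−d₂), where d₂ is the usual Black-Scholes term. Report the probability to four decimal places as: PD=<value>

PD=0.0172

d₁ = [ln(V₀/D) + (r + σ²/2)T] / (σ√T)
   = [ln(264.3612/194.9190) + (0.0498 + 0.5·0.1131²)·3.9956] / (0.1131·√3.9956)
   = [0.304732 + 0.224536] / 0.226076 = 2.341112
d₂ = d₁ − σ√T = 2.341112 − 0.226076 = 2.115037
risk-neutral PD = N(−d₂) = N(-2.115037) = 0.017213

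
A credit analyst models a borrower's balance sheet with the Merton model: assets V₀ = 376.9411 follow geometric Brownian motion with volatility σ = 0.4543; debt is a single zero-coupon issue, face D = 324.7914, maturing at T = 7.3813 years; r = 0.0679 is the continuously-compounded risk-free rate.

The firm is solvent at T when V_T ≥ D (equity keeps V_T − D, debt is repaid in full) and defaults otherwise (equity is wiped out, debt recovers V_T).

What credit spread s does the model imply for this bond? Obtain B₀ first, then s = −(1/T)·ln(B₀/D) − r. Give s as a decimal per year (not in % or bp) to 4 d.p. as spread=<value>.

spread=0.0472

d₁ = [ln(V₀/D) + (r + σ²/2)T] / (σ√T)
   = [ln(376.9411/324.7914) + (0.0679 + 0.5·0.4543²)·7.3813] / (0.4543·√7.3813)
   = [0.148906 + 1.262898] / 1.234267 = 1.143840
d₂ = d₁ − σ√T = 1.143840 − 1.234267 = -0.090427
N(d₁) = 0.873655,  N(d₂) = 0.463974,  e^(−rT) = 0.605809
E₀ = V₀·N(d₁) − D·e^(−rT)·N(d₂)
   = 376.9411·0.873655 − 324.7914·0.605809·0.463974 = 238.024229
B₀ = V₀ − E₀ = 376.9411 − 238.024229 = 138.916871
spread = −(1/T)·ln(B₀/D) − r = −(1/7.3813)·ln(138.916871/324.7914) − 0.0679 = 0.04716204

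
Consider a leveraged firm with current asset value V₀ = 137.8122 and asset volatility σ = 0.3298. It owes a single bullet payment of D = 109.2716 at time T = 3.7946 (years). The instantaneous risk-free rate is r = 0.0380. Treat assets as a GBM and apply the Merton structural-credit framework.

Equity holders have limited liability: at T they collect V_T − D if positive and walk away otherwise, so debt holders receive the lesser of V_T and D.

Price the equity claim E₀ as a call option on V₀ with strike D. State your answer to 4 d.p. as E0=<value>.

E0=55.5341

d₁ = [ln(V₀/D) + (r + σ²/2)T] / (σ√T)
   = [ln(137.8122/109.2716) + (0.0380 + 0.5·0.3298²)·3.7946] / (0.3298·√3.7946)
   = [0.232055 + 0.350560] / 0.642442 = 0.906877
d₂ = d₁ − σ√T = 0.906877 − 0.642442 = 0.264436
N(d₁) = 0.817764,  N(d₂) = 0.604278,  e^(−rT) = 0.865719
E₀ = V₀·N(d₁) − D·e^(−rT)·N(d₂)
   = 137.8122·0.817764 − 109.2716·0.865719·0.604278 = 55.534089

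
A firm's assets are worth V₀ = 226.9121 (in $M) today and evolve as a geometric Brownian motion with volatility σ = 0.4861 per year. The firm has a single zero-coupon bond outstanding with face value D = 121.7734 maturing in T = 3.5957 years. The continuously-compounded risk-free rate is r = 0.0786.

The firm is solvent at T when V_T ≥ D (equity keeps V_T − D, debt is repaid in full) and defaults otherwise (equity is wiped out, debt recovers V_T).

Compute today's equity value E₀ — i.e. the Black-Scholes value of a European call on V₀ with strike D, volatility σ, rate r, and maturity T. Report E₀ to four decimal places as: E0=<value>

E0=145.8504

d₁ = [ln(V₀/D) + (r + σ²/2)T] / (σ√T)
   = [ln(226.9121/121.7734) + (0.0786 + 0.5·0.4861²)·3.5957] / (0.4861·√3.5957)
   = [0.622401 + 0.707442] / 0.921759 = 1.442723
d₂ = d₁ − σ√T = 1.442723 − 0.921759 = 0.520964
N(d₁) = 0.925451,  N(d₂) = 0.698804,  e^(−rT) = 0.753805
E₀ = V₀·N(d₁) − D·e^(−rT)·N(d₂)
   = 226.9121·0.925451 − 121.7734·0.753805·0.698804 = 145.850397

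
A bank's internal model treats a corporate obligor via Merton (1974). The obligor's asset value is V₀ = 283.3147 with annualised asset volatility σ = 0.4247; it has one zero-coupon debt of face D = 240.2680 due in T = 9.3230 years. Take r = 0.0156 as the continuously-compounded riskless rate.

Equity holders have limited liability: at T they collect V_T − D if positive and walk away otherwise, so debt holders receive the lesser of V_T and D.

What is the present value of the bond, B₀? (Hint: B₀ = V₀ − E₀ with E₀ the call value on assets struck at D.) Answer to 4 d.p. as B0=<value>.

B0=123.9721

d₁ = [ln(V₀/D) + (r + σ²/2)T] / (σ√T)
   = [ln(283.3147/240.2680) + (0.0156 + 0.5·0.4247²)·9.3230] / (0.4247·√9.3230)
   = [0.164803 + 0.986234] / 1.296761 = 0.887625
d₂ = d₁ − σ√T = 0.887625 − 1.296761 = -0.409137
N(d₁) = 0.812629,  N(d₂) = 0.341220,  e^(−rT) = 0.864643
E₀ = V₀·N(d₁) − D·e^(−rT)·N(d₂)
   = 283.3147·0.812629 − 240.2680·0.864643·0.341220 = 159.342633
B₀ = V₀ − E₀ = 283.3147 − 159.342633 = 123.972067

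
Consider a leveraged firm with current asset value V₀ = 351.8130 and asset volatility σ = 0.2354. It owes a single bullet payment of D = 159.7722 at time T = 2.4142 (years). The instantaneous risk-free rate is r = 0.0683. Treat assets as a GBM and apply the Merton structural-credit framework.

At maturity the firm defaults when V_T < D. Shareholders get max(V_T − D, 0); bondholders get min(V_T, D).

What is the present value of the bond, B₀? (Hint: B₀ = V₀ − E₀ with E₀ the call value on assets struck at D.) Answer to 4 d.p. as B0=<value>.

d₁ = [ln(V₀/D) + (r + σ²/2)T] / (σ√T)
   = [ln(351.8130/159.7722) + (0.0683 + 0.5·0.2354²)·2.4142] / (0.2354·√2.4142)
   = [0.789351 + 0.231779] / 0.365757 = 2.791823
d₂ = d₁ − σ√T = 2.791823 − 0.365757 = 2.426066
N(d₁) = 0.997379,  N(d₂) = 0.992368,  e^(−rT) = 0.847987
E₀ = V₀·N(d₁) − D·e^(−rT)·N(d₂)
   = 351.8130·0.997379 − 159.7722·0.847987·0.992368 = 216.440261
B₀ = V₀ − E₀ = 351.8130 − 216.440261 = 135.372739

B0=135.3727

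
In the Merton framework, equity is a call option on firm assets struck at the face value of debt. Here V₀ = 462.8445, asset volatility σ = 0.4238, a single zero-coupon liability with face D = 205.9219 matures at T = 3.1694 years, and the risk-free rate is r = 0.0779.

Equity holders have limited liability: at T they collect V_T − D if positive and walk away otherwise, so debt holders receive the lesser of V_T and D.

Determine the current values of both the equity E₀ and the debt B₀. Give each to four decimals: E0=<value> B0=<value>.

d₁ = [ln(V₀/D) + (r + σ²/2)T] / (σ√T)
   = [ln(462.8445/205.9219) + (0.0779 + 0.5·0.4238²)·3.1694] / (0.4238·√3.1694)
   = [0.809894 + 0.531519] / 0.754483 = 1.777923
d₂ = d₁ − σ√T = 1.777923 − 0.754483 = 1.023440
N(d₁) = 0.962292,  N(d₂) = 0.846950,  e^(−rT) = 0.781222
E₀ = V₀·N(d₁) − D·e^(−rT)·N(d₂)
   = 462.8445·0.962292 − 205.9219·0.781222·0.846950 = 309.142025
B₀ = V₀ − E₀ = 462.8445 − 309.142025 = 153.702475

E0=309.1420 B0=153.7025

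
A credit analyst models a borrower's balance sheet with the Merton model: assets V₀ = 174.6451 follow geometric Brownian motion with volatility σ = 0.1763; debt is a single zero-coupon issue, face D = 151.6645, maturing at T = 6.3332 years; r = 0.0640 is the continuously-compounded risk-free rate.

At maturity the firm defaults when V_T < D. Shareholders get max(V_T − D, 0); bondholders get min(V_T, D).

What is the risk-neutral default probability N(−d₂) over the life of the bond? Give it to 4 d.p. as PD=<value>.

PD=0.1563

d₁ = [ln(V₀/D) + (r + σ²/2)T] / (σ√T)
   = [ln(174.6451/151.6645) + (0.0640 + 0.5·0.1763²)·6.3332] / (0.1763·√6.3332)
   = [0.141085 + 0.503748] / 0.443674 = 1.453394
d₂ = d₁ − σ√T = 1.453394 − 0.443674 = 1.009720
risk-neutral PD = N(−d₂) = N(-1.009720) = 0.156315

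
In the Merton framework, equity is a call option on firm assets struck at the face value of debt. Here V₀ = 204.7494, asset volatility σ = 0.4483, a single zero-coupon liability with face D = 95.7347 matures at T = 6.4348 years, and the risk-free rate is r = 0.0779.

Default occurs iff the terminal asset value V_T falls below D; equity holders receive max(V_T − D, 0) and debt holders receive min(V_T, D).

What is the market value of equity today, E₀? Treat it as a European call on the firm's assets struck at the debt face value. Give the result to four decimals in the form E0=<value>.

d₁ = [ln(V₀/D) + (r + σ²/2)T] / (σ√T)
   = [ln(204.7494/95.7347) + (0.0779 + 0.5·0.4483²)·6.4348] / (0.4483·√6.4348)
   = [0.760206 + 1.147881] / 1.137198 = 1.677884
d₂ = d₁ − σ√T = 1.677884 − 1.137198 = 0.540685
N(d₁) = 0.953315,  N(d₂) = 0.705638,  e^(−rT) = 0.605760
E₀ = V₀·N(d₁) − D·e^(−rT)·N(d₂)
   = 204.7494·0.953315 − 95.7347·0.605760·0.705638 = 154.269154

E0=154.2692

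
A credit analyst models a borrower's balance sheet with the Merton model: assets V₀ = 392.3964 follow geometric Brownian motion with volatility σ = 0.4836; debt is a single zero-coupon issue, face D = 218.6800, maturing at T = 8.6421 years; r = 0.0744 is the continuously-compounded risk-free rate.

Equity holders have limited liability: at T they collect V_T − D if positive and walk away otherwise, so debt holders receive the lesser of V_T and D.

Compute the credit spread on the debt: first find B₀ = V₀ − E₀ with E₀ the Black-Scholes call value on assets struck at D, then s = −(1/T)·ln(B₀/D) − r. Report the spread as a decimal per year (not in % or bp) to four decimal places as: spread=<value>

spread=0.0321

d₁ = [ln(V₀/D) + (r + σ²/2)T] / (σ√T)
   = [ln(392.3964/218.6800) + (0.0744 + 0.5·0.4836²)·8.6421] / (0.4836·√8.6421)
   = [0.584663 + 1.653532] / 1.421661 = 1.574352
d₂ = d₁ − σ√T = 1.574352 − 1.421661 = 0.152692
N(d₁) = 0.942297,  N(d₂) = 0.560679,  e^(−rT) = 0.525728
E₀ = V₀·N(d₁) − D·e^(−rT)·N(d₂)
   = 392.3964·0.942297 − 218.6800·0.525728·0.560679 = 305.294839
B₀ = V₀ − E₀ = 392.3964 − 305.294839 = 87.101561
spread = −(1/T)·ln(B₀/D) − r = −(1/8.6421)·ln(87.101561/218.6800) − 0.0744 = 0.03211747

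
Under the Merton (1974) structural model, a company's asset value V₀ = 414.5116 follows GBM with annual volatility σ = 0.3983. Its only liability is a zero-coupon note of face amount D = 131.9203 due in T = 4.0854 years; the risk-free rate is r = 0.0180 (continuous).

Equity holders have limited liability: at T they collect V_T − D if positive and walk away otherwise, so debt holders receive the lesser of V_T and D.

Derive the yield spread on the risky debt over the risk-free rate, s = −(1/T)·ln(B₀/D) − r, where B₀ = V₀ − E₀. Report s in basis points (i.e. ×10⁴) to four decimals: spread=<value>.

spread=99.0982

d₁ = [ln(V₀/D) + (r + σ²/2)T] / (σ√T)
   = [ln(414.5116/131.9203) + (0.0180 + 0.5·0.3983²)·4.0854] / (0.3983·√4.0854)
   = [1.144903 + 0.397597] / 0.805059 = 1.916009
d₂ = d₁ − σ√T = 1.916009 − 0.805059 = 1.110950
N(d₁) = 0.972318,  N(d₂) = 0.866705,  e^(−rT) = 0.929102
E₀ = V₀·N(d₁) − D·e^(−rT)·N(d₂)
   = 414.5116·0.972318 − 131.9203·0.929102·0.866705 = 296.807344
B₀ = V₀ − E₀ = 414.5116 − 296.807344 = 117.704256
spread = −(1/T)·ln(B₀/D) − r = −(1/4.0854)·ln(117.704256/131.9203) − 0.0180 = 0.00990982
in basis points: 0.00990982 × 10⁴ = 99.0982 bp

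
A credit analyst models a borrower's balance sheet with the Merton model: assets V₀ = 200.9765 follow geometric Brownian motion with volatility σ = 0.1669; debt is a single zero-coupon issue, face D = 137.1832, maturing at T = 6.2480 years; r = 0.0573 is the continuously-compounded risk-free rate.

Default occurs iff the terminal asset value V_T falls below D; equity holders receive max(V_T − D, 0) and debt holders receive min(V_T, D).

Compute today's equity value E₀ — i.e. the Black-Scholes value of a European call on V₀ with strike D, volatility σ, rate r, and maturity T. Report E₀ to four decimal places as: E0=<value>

d₁ = [ln(V₀/D) + (r + σ²/2)T] / (σ√T)
   = [ln(200.9765/137.1832) + (0.0573 + 0.5·0.1669²)·6.2480] / (0.1669·√6.2480)
   = [0.381871 + 0.445031] / 0.417183 = 1.982108
d₂ = d₁ − σ√T = 1.982108 − 0.417183 = 1.564924
N(d₁) = 0.976266,  N(d₂) = 0.941200,  e^(−rT) = 0.699066
E₀ = V₀·N(d₁) − D·e^(−rT)·N(d₂)
   = 200.9765·0.976266 − 137.1832·0.699066·0.941200 = 105.945476

E0=105.9455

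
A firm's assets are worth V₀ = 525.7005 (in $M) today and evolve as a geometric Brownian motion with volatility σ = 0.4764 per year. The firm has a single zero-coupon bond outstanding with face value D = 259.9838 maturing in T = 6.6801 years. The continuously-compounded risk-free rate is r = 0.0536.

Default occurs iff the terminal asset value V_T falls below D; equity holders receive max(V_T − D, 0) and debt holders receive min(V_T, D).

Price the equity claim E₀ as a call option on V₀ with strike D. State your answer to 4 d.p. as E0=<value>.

d₁ = [ln(V₀/D) + (r + σ²/2)T] / (σ√T)
   = [ln(525.7005/259.9838) + (0.0536 + 0.5·0.4764²)·6.6801] / (0.4764·√6.6801)
   = [0.704112 + 1.116101] / 1.231298 = 1.478288
d₂ = d₁ − σ√T = 1.478288 − 1.231298 = 0.246990
N(d₁) = 0.930335,  N(d₂) = 0.597542,  e^(−rT) = 0.699036
E₀ = V₀·N(d₁) − D·e^(−rT)·N(d₂)
   = 525.7005·0.930335 − 259.9838·0.699036·0.597542 = 380.481323

E0=380.4813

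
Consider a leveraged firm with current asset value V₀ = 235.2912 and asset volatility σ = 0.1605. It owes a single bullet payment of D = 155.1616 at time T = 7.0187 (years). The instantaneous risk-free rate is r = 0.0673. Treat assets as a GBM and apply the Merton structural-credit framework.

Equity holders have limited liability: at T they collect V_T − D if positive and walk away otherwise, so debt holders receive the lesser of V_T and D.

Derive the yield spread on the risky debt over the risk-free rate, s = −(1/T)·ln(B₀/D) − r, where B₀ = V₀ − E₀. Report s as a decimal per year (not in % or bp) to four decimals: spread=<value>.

spread=0.0006

d₁ = [ln(V₀/D) + (r + σ²/2)T] / (σ√T)
   = [ln(235.2912/155.1616) + (0.0673 + 0.5·0.1605²)·7.0187] / (0.1605·√7.0187)
   = [0.416357 + 0.562760] / 0.425210 = 2.302667
d₂ = d₁ − σ√T = 2.302667 − 0.425210 = 1.877457
N(d₁) = 0.989351,  N(d₂) = 0.969772,  e^(−rT) = 0.623530
E₀ = V₀·N(d₁) − D·e^(−rT)·N(d₂)
   = 235.2912·0.989351 − 155.1616·0.623530·0.969772 = 138.962201
B₀ = V₀ − E₀ = 235.2912 − 138.962201 = 96.328999
spread = −(1/T)·ln(B₀/D) − r = −(1/7.0187)·ln(96.328999/155.1616) − 0.0673 = 0.00061824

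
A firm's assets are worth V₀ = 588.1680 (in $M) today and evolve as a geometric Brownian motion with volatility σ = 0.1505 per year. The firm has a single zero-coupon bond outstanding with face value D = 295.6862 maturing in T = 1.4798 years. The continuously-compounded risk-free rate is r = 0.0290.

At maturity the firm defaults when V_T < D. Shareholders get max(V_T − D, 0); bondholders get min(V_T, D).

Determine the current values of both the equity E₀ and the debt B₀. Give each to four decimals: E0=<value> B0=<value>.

d₁ = [ln(V₀/D) + (r + σ²/2)T] / (σ√T)
   = [ln(588.1680/295.6862) + (0.0290 + 0.5·0.1505²)·1.4798] / (0.1505·√1.4798)
   = [0.687714 + 0.059673] / 0.183079 = 4.082324
d₂ = d₁ − σ√T = 4.082324 − 0.183079 = 3.899246
N(d₁) = 0.999978,  N(d₂) = 0.999952,  e^(−rT) = 0.957994
E₀ = V₀·N(d₁) − D·e^(−rT)·N(d₂)
   = 588.1680·0.999978 − 295.6862·0.957994·0.999952 = 304.903072
B₀ = V₀ − E₀ = 588.1680 − 304.903072 = 283.264928

E0=304.9031 B0=283.2649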